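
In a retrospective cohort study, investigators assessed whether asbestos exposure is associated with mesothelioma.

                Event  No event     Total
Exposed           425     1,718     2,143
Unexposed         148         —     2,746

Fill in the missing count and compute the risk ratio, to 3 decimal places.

3.680

The missing cell is in the unexposed row: 2746 − 148 = 2598.
So a = 425, b = 1718, c = 148, d = 2598.
RR = [a/(a+b)] / [c/(c+d)] = (425/2143) / (148/2746) = 0.19832/0.05390 = 3.67964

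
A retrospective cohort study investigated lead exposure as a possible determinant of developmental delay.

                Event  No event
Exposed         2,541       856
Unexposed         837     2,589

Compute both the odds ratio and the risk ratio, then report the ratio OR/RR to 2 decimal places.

Cells: a = 2541, b = 856, c = 837, d = 2589.
OR = (2541·2589)/(856·837) = 6578649/716472 = 9.18200
Risk in exposed = 2541/3397 = 0.74801; risk in unexposed = 837/3426 = 0.24431; RR = 3.06176
OR/RR = 9.18200 / 3.06176 = 2.99893
The outcome is not rare, so the OR lies further from 1 than the RR.

3.00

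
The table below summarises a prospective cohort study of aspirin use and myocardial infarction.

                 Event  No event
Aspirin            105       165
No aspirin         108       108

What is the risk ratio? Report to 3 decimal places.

Cells: a = 105, b = 165, c = 108, d = 108.
Risk in exposed = 105/270 = 0.38889; risk in unexposed = 108/216 = 0.50000.
RR = 0.38889 / 0.50000 = 0.77778
The risk is 22% lower among the exposed than among the unexposed.

0.778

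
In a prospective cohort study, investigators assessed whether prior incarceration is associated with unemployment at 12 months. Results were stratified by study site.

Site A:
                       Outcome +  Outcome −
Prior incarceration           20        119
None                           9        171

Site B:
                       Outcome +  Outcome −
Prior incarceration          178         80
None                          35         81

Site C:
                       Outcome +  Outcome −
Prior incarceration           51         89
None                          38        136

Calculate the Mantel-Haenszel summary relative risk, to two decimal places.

2.11

RR_MH = Σ(aᵢ·n₀ᵢ/nᵢ) / Σ(cᵢ·n₁ᵢ/nᵢ), with n₁ᵢ = aᵢ+bᵢ (exposed), n₀ᵢ = cᵢ+dᵢ (unexposed), nᵢ = n₁ᵢ+n₀ᵢ.
Stratum 1 (Site A): n₁ = 139, n₀ = 180, n = 319; a·n₀/n = 20·180/319 = 11.2853; c·n₁/n = 9·139/319 = 3.9216
Stratum 2 (Site B): n₁ = 258, n₀ = 116, n = 374; a·n₀/n = 178·116/374 = 55.2086; c·n₁/n = 35·258/374 = 24.1444
Stratum 3 (Site C): n₁ = 140, n₀ = 174, n = 314; a·n₀/n = 51·174/314 = 28.2611; c·n₁/n = 38·140/314 = 16.9427
RR_MH = (11.2853 + 55.2086 + 28.2611) / (3.9216 + 24.1444 + 16.9427) = 94.7550 / 45.0087 = 2.10526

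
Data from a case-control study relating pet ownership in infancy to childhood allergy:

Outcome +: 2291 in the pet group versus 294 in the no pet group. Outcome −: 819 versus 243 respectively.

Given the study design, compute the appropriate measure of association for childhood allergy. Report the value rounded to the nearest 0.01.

2.31

From the description: a = 2291, b = 819, c = 294, d = 243.
This is a case-control study: participants were sampled on outcome status, so risks in the source population cannot be estimated directly — relative risk is not valid here. The odds ratio is the appropriate measure.
OR = (a·d)/(b·c) = (2291 × 243) / (819 × 294) = 556713 / 240786 = 2.31207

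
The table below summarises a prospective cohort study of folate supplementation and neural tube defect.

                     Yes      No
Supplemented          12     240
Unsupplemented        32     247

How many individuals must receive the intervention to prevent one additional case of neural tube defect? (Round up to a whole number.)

15

Risk in treated group = 12/252 = 0.04762; risk in control = 32/279 = 0.11470.
Absolute risk reduction = 0.11470 − 0.04762 = 0.06708
NNT = 1 / ARR = 1 / 0.06708 = 14.908 → round up → 15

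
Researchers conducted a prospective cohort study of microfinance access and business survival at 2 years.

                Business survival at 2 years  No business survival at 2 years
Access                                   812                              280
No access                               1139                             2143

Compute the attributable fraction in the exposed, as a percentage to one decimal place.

53.3

Cells: a = 812, b = 280, c = 1139, d = 2143.
Risk in exposed = 812/1092 = 0.74359; risk in unexposed = 1139/3282 = 0.34704.
RR = 0.74359/0.34704 = 2.14264
AR% = (RR − 1)/RR × 100 = (2.14264 − 1)/2.14264 × 100 = 53.3285%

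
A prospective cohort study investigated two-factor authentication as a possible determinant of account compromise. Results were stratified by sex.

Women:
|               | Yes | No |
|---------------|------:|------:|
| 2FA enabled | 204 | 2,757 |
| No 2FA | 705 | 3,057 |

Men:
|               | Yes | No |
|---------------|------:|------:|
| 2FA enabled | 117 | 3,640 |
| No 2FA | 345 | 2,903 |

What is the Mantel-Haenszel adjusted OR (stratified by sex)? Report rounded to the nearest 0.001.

0.302

OR_MH = Σ(aᵢdᵢ/nᵢ) / Σ(bᵢcᵢ/nᵢ), where nᵢ is the stratum total.
Stratum 1 (Women): n = 6723; a·d/n = 204·3057/6723 = 92.7604; b·c/n = 2757·705/6723 = 289.1098
Stratum 2 (Men): n = 7005; a·d/n = 117·2903/7005 = 48.4869; b·c/n = 3640·345/7005 = 179.2719
OR_MH = (92.7604 + 48.4869) / (289.1098 + 179.2719) = 141.2473 / 468.3817 = 0.30156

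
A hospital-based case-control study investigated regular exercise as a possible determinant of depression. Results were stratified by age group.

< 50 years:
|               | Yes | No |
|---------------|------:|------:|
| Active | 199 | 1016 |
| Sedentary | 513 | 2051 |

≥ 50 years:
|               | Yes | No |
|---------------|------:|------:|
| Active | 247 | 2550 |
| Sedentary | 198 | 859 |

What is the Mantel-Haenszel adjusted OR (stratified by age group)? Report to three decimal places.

OR_MH = Σ(aᵢdᵢ/nᵢ) / Σ(bᵢcᵢ/nᵢ), where nᵢ is the stratum total.
Stratum 1 (< 50 years): n = 3779; a·d/n = 199·2051/3779 = 108.0045; b·c/n = 1016·513/3779 = 137.9222
Stratum 2 (≥ 50 years): n = 3854; a·d/n = 247·859/3854 = 55.0527; b·c/n = 2550·198/3854 = 131.0067
OR_MH = (108.0045 + 55.0527) / (137.9222 + 131.0067) = 163.0572 / 268.9289 = 0.60632

0.606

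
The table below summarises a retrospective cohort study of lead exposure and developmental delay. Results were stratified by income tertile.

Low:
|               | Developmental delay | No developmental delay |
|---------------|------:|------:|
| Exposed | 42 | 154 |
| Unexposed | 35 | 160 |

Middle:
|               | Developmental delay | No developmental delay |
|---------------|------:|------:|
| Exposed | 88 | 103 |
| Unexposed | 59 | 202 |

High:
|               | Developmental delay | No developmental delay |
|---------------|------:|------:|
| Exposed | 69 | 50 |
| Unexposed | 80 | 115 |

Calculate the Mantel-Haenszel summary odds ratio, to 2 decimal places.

OR_MH = Σ(aᵢdᵢ/nᵢ) / Σ(bᵢcᵢ/nᵢ), where nᵢ is the stratum total.
Stratum 1 (Low): n = 391; a·d/n = 42·160/391 = 17.1867; b·c/n = 154·35/391 = 13.7852
Stratum 2 (Middle): n = 452; a·d/n = 88·202/452 = 39.3274; b·c/n = 103·59/452 = 13.4447
Stratum 3 (High): n = 314; a·d/n = 69·115/314 = 25.2707; b·c/n = 50·80/314 = 12.7389
OR_MH = (17.1867 + 39.3274 + 25.2707) / (13.7852 + 13.4447 + 12.7389) = 81.7848 / 39.9687 = 2.04622

2.05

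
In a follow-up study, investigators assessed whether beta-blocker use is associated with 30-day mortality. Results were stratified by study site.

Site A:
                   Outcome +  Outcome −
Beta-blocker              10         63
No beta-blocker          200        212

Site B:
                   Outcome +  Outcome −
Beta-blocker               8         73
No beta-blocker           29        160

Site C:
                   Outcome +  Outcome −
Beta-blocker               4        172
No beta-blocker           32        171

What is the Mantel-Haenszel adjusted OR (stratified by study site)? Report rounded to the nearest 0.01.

OR_MH = Σ(aᵢdᵢ/nᵢ) / Σ(bᵢcᵢ/nᵢ), where nᵢ is the stratum total.
Stratum 1 (Site A): n = 485; a·d/n = 10·212/485 = 4.3711; b·c/n = 63·200/485 = 25.9794
Stratum 2 (Site B): n = 270; a·d/n = 8·160/270 = 4.7407; b·c/n = 73·29/270 = 7.8407
Stratum 3 (Site C): n = 379; a·d/n = 4·171/379 = 1.8047; b·c/n = 172·32/379 = 14.5224
OR_MH = (4.3711 + 4.7407 + 1.8047) / (25.9794 + 7.8407 + 14.5224) = 10.9166 / 48.3425 = 0.22582

0.23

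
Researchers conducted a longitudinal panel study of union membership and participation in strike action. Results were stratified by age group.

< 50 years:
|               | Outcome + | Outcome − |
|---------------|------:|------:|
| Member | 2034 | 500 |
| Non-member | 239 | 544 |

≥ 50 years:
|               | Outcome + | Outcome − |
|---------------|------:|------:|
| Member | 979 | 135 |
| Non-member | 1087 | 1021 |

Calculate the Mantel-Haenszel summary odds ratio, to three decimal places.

7.893

OR_MH = Σ(aᵢdᵢ/nᵢ) / Σ(bᵢcᵢ/nᵢ), where nᵢ is the stratum total.
Stratum 1 (< 50 years): n = 3317; a·d/n = 2034·544/3317 = 333.5834; b·c/n = 500·239/3317 = 36.0265
Stratum 2 (≥ 50 years): n = 3222; a·d/n = 979·1021/3222 = 310.2294; b·c/n = 135·1087/3222 = 45.5447
OR_MH = (333.5834 + 310.2294) / (36.0265 + 45.5447) = 643.8127 / 81.5712 = 7.89265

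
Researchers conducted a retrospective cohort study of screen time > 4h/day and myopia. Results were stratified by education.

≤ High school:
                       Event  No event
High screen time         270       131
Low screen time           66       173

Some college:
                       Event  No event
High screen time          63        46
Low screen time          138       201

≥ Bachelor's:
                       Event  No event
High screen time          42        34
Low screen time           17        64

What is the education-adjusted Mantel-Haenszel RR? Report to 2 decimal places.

2.05

RR_MH = Σ(aᵢ·n₀ᵢ/nᵢ) / Σ(cᵢ·n₁ᵢ/nᵢ), with n₁ᵢ = aᵢ+bᵢ (exposed), n₀ᵢ = cᵢ+dᵢ (unexposed), nᵢ = n₁ᵢ+n₀ᵢ.
Stratum 1 (≤ High school): n₁ = 401, n₀ = 239, n = 640; a·n₀/n = 270·239/640 = 100.8281; c·n₁/n = 66·401/640 = 41.3531
Stratum 2 (Some college): n₁ = 109, n₀ = 339, n = 448; a·n₀/n = 63·339/448 = 47.6719; c·n₁/n = 138·109/448 = 33.5759
Stratum 3 (≥ Bachelor's): n₁ = 76, n₀ = 81, n = 157; a·n₀/n = 42·81/157 = 21.6688; c·n₁/n = 17·76/157 = 8.2293
RR_MH = (100.8281 + 47.6719 + 21.6688) / (41.3531 + 33.5759 + 8.2293) = 170.1688 / 83.1583 = 2.04632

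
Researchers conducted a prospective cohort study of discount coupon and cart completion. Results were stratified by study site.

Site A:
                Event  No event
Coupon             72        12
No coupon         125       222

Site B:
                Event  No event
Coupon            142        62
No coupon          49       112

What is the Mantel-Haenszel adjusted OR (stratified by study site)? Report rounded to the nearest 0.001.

OR_MH = Σ(aᵢdᵢ/nᵢ) / Σ(bᵢcᵢ/nᵢ), where nᵢ is the stratum total.
Stratum 1 (Site A): n = 431; a·d/n = 72·222/431 = 37.0858; b·c/n = 12·125/431 = 3.4803
Stratum 2 (Site B): n = 365; a·d/n = 142·112/365 = 43.5726; b·c/n = 62·49/365 = 8.3233
OR_MH = (37.0858 + 43.5726) / (3.4803 + 8.3233) = 80.6584 / 11.8036 = 6.83340

6.833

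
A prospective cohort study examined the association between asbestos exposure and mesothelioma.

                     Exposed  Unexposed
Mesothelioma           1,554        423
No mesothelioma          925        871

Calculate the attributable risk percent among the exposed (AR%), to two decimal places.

Reading the table with exposure as columns: a = 1554 (Exposed, case), b = 925 (Exposed, non-case), c = 423 (Unexposed, case), d = 871.
Risk in exposed = 1554/2479 = 0.62687; risk in unexposed = 423/1294 = 0.32689.
RR = 0.62687/0.32689 = 1.91765
AR% = (RR − 1)/RR × 100 = (1.91765 − 1)/1.91765 × 100 = 47.8527%

47.85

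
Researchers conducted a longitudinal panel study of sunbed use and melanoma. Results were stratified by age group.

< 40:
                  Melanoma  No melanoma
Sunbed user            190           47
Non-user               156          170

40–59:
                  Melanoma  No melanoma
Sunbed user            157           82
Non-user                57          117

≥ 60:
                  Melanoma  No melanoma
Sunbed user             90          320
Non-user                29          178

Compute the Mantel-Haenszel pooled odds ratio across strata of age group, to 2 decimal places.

3.25

OR_MH = Σ(aᵢdᵢ/nᵢ) / Σ(bᵢcᵢ/nᵢ), where nᵢ is the stratum total.
Stratum 1 (< 40): n = 563; a·d/n = 190·170/563 = 57.3712; b·c/n = 47·156/563 = 13.0231
Stratum 2 (40–59): n = 413; a·d/n = 157·117/413 = 44.4770; b·c/n = 82·57/413 = 11.3172
Stratum 3 (≥ 60): n = 617; a·d/n = 90·178/617 = 25.9643; b·c/n = 320·29/617 = 15.0405
OR_MH = (57.3712 + 44.4770 + 25.9643) / (13.0231 + 11.3172 + 15.0405) = 127.8126 / 39.3808 = 3.24556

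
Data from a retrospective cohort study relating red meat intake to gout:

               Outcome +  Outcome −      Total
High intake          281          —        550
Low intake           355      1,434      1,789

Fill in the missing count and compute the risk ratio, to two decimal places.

The missing cell is in the exposed row: 550 − 281 = 269.
So a = 281, b = 269, c = 355, d = 1434.
RR = [a/(a+b)] / [c/(c+d)] = (281/550) / (355/1789) = 0.51091/0.19843 = 2.57469

2.57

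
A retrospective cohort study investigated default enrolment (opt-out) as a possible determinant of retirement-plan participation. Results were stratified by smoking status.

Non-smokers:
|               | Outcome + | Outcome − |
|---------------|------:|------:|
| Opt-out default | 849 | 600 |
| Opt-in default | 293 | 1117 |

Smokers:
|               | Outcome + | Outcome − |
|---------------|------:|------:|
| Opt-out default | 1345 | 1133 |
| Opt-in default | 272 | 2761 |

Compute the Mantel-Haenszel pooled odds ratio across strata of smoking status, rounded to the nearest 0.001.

OR_MH = Σ(aᵢdᵢ/nᵢ) / Σ(bᵢcᵢ/nᵢ), where nᵢ is the stratum total.
Stratum 1 (Non-smokers): n = 2859; a·d/n = 849·1117/2859 = 331.7009; b·c/n = 600·293/2859 = 61.4900
Stratum 2 (Smokers): n = 5511; a·d/n = 1345·2761/5511 = 673.8423; b·c/n = 1133·272/5511 = 55.9202
OR_MH = (331.7009 + 673.8423) / (61.4900 + 55.9202) = 1005.5433 / 117.4102 = 8.56436

8.564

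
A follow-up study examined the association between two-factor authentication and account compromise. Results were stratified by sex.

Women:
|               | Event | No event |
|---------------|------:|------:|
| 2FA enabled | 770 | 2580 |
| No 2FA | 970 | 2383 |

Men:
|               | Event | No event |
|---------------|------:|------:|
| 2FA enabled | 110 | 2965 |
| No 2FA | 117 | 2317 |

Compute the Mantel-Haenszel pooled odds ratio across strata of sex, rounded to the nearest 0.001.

OR_MH = Σ(aᵢdᵢ/nᵢ) / Σ(bᵢcᵢ/nᵢ), where nᵢ is the stratum total.
Stratum 1 (Women): n = 6703; a·d/n = 770·2383/6703 = 273.7446; b·c/n = 2580·970/6703 = 373.3552
Stratum 2 (Men): n = 5509; a·d/n = 110·2317/5509 = 46.2643; b·c/n = 2965·117/5509 = 62.9706
OR_MH = (273.7446 + 46.2643) / (373.3552 + 62.9706) = 320.0089 / 436.3258 = 0.73342

0.733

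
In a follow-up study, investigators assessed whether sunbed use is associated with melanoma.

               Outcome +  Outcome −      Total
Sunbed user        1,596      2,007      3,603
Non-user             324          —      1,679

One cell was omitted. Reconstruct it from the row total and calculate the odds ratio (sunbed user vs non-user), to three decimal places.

3.326

The missing cell is in the unexposed row: 1679 − 324 = 1355.
So a = 1596, b = 2007, c = 324, d = 1355.
OR = (a·d)/(b·c) = (1596 × 1355) / (2007 × 324) = 2162580 / 650268 = 3.32567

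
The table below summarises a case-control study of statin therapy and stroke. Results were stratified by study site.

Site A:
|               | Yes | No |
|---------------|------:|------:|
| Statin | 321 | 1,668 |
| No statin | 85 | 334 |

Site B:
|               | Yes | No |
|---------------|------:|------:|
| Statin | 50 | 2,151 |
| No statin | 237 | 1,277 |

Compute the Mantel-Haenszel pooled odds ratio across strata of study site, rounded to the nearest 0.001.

0.315

OR_MH = Σ(aᵢdᵢ/nᵢ) / Σ(bᵢcᵢ/nᵢ), where nᵢ is the stratum total.
Stratum 1 (Site A): n = 2408; a·d/n = 321·334/2408 = 44.5241; b·c/n = 1668·85/2408 = 58.8787
Stratum 2 (Site B): n = 3715; a·d/n = 50·1277/3715 = 17.1871; b·c/n = 2151·237/3715 = 137.2240
OR_MH = (44.5241 + 17.1871) / (58.8787 + 137.2240) = 61.7112 / 196.1027 = 0.31469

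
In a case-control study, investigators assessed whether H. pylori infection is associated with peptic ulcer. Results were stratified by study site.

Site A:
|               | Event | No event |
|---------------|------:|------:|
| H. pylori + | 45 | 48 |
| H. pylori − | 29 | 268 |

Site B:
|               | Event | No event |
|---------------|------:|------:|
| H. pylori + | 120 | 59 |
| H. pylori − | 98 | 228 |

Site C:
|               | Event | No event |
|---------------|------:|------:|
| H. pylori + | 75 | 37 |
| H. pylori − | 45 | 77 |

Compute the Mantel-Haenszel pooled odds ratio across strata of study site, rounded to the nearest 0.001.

4.960

OR_MH = Σ(aᵢdᵢ/nᵢ) / Σ(bᵢcᵢ/nᵢ), where nᵢ is the stratum total.
Stratum 1 (Site A): n = 390; a·d/n = 45·268/390 = 30.9231; b·c/n = 48·29/390 = 3.5692
Stratum 2 (Site B): n = 505; a·d/n = 120·228/505 = 54.1782; b·c/n = 59·98/505 = 11.4495
Stratum 3 (Site C): n = 234; a·d/n = 75·77/234 = 24.6795; b·c/n = 37·45/234 = 7.1154
OR_MH = (30.9231 + 54.1782 + 24.6795) / (3.5692 + 11.4495 + 7.1154) = 109.7808 / 22.1341 = 4.95980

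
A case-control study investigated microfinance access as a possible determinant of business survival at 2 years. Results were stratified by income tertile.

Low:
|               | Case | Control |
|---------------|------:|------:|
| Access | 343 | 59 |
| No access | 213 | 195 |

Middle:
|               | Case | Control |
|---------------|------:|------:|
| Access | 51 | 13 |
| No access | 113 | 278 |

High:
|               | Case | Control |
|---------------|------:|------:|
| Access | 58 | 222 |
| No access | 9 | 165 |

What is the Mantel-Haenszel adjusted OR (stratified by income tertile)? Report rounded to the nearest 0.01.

5.82

OR_MH = Σ(aᵢdᵢ/nᵢ) / Σ(bᵢcᵢ/nᵢ), where nᵢ is the stratum total.
Stratum 1 (Low): n = 810; a·d/n = 343·195/810 = 82.5741; b·c/n = 59·213/810 = 15.5148
Stratum 2 (Middle): n = 455; a·d/n = 51·278/455 = 31.1604; b·c/n = 13·113/455 = 3.2286
Stratum 3 (High): n = 454; a·d/n = 58·165/454 = 21.0793; b·c/n = 222·9/454 = 4.4009
OR_MH = (82.5741 + 31.1604 + 21.0793) / (15.5148 + 3.2286 + 4.4009) = 134.8138 / 23.1443 = 5.82493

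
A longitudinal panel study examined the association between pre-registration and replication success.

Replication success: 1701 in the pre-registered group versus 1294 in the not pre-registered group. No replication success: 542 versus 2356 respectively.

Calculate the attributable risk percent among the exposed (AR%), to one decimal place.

From the description: a = 1701, b = 542, c = 1294, d = 2356.
Risk in exposed = 1701/2243 = 0.75836; risk in unexposed = 1294/3650 = 0.35452.
RR = 0.75836/0.35452 = 2.13911
AR% = (RR − 1)/RR × 100 = (2.13911 − 1)/2.13911 × 100 = 53.2516%

53.3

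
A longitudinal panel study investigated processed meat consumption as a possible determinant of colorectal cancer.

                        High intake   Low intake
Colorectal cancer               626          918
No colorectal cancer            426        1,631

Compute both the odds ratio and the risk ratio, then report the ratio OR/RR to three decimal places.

1.580

Reading the table with exposure as columns: a = 626 (High intake, case), b = 426 (High intake, non-case), c = 918 (Low intake, case), d = 1631.
OR = (626·1631)/(426·918) = 1021006/391068 = 2.61081
Risk in exposed = 626/1052 = 0.59506; risk in unexposed = 918/2549 = 0.36014; RR = 1.65229
OR/RR = 2.61081 / 1.65229 = 1.58012
The outcome is not rare, so the OR lies further from 1 than the RR.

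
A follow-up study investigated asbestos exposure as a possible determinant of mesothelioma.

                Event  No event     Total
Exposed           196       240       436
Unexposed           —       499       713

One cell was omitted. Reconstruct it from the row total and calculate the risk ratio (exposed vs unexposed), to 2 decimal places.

The missing cell is in the unexposed row: 713 − 499 = 214.
So a = 196, b = 240, c = 214, d = 499.
RR = [a/(a+b)] / [c/(c+d)] = (196/436) / (214/713) = 0.44954/0.30014 = 1.49777

1.50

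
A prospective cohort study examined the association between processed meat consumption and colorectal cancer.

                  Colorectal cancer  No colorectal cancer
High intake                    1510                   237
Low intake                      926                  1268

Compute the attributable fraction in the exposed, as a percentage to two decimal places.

Cells: a = 1510, b = 237, c = 926, d = 1268.
Risk in exposed = 1510/1747 = 0.86434; risk in unexposed = 926/2194 = 0.42206.
RR = 0.86434/0.42206 = 2.04790
AR% = (RR − 1)/RR × 100 = (2.04790 − 1)/2.04790 × 100 = 51.1696%

51.17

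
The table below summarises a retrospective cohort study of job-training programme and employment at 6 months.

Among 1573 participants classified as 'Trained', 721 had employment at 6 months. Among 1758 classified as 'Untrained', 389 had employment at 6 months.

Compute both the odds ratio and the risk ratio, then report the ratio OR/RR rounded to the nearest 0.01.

From the description: a = 721, b = 852, c = 389, d = 1369.
OR = (721·1369)/(852·389) = 987049/331428 = 2.97817
Risk in exposed = 721/1573 = 0.45836; risk in unexposed = 389/1758 = 0.22127; RR = 2.07146
OR/RR = 2.97817 / 2.07146 = 1.43772
The outcome is not rare, so the OR lies further from 1 than the RR.

1.44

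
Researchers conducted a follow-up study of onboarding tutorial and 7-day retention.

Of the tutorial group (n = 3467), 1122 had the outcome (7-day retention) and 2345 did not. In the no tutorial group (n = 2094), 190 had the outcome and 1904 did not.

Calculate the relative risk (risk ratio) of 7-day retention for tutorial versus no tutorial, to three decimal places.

From the description: a = 1122, b = 2345, c = 190, d = 1904.
Risk in exposed = 1122/3467 = 0.32362; risk in unexposed = 190/2094 = 0.09074.
RR = 0.32362 / 0.09074 = 3.56666
The risk among the exposed is 3.57 times that among the unexposed.

3.567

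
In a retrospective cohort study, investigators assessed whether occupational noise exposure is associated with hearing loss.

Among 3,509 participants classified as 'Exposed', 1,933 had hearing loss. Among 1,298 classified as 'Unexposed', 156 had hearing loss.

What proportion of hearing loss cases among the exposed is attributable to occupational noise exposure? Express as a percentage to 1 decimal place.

78.2

From the description: a = 1933, b = 1576, c = 156, d = 1142.
Risk in exposed = 1933/3509 = 0.55087; risk in unexposed = 156/1298 = 0.12018.
RR = 0.55087/0.12018 = 4.58351
AR% = (RR − 1)/RR × 100 = (4.58351 − 1)/4.58351 × 100 = 78.1827%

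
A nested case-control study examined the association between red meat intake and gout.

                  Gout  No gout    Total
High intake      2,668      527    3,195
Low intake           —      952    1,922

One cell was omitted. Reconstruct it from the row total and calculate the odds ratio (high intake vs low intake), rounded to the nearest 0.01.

The missing cell is in the unexposed row: 1922 − 952 = 970.
So a = 2668, b = 527, c = 970, d = 952.
OR = (a·d)/(b·c) = (2668 × 952) / (527 × 970) = 2539936 / 511190 = 4.96867

4.97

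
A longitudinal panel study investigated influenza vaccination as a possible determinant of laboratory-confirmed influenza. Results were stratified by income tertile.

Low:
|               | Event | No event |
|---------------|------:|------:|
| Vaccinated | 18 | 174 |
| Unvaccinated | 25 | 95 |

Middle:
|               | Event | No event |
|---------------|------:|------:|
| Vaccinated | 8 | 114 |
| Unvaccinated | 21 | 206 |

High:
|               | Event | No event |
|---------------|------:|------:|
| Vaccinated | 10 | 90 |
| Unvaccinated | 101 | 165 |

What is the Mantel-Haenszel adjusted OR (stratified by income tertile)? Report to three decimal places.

OR_MH = Σ(aᵢdᵢ/nᵢ) / Σ(bᵢcᵢ/nᵢ), where nᵢ is the stratum total.
Stratum 1 (Low): n = 312; a·d/n = 18·95/312 = 5.4808; b·c/n = 174·25/312 = 13.9423
Stratum 2 (Middle): n = 349; a·d/n = 8·206/349 = 4.7221; b·c/n = 114·21/349 = 6.8596
Stratum 3 (High): n = 366; a·d/n = 10·165/366 = 4.5082; b·c/n = 90·101/366 = 24.8361
OR_MH = (5.4808 + 4.7221 + 4.5082) / (13.9423 + 6.8596 + 24.8361) = 14.7110 / 45.6380 = 0.32234

0.322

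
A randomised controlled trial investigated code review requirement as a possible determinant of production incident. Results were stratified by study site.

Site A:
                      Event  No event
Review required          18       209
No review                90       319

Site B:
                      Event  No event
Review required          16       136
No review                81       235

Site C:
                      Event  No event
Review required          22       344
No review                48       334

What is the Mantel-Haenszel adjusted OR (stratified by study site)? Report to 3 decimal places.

OR_MH = Σ(aᵢdᵢ/nᵢ) / Σ(bᵢcᵢ/nᵢ), where nᵢ is the stratum total.
Stratum 1 (Site A): n = 636; a·d/n = 18·319/636 = 9.0283; b·c/n = 209·90/636 = 29.5755
Stratum 2 (Site B): n = 468; a·d/n = 16·235/468 = 8.0342; b·c/n = 136·81/468 = 23.5385
Stratum 3 (Site C): n = 748; a·d/n = 22·334/748 = 9.8235; b·c/n = 344·48/748 = 22.0749
OR_MH = (9.0283 + 8.0342 + 9.8235) / (29.5755 + 23.5385 + 22.0749) = 26.8860 / 75.1888 = 0.35758

0.358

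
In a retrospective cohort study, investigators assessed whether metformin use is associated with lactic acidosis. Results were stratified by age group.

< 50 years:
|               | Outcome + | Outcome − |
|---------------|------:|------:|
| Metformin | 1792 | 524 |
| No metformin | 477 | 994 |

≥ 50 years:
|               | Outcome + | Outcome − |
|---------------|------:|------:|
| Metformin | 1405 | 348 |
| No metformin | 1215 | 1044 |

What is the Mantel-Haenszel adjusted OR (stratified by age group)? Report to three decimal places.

OR_MH = Σ(aᵢdᵢ/nᵢ) / Σ(bᵢcᵢ/nᵢ), where nᵢ is the stratum total.
Stratum 1 (< 50 years): n = 3787; a·d/n = 1792·994/3787 = 470.3586; b·c/n = 524·477/3787 = 66.0016
Stratum 2 (≥ 50 years): n = 4012; a·d/n = 1405·1044/4012 = 365.6082; b·c/n = 348·1215/4012 = 105.3888
OR_MH = (470.3586 + 365.6082) / (66.0016 + 105.3888) = 835.9668 / 171.3904 = 4.87756

4.878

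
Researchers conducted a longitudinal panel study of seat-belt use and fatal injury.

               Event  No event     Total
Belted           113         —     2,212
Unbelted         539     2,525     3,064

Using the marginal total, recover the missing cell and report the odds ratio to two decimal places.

The missing cell is in the exposed row: 2212 − 113 = 2099.
So a = 113, b = 2099, c = 539, d = 2525.
OR = (a·d)/(b·c) = (113 × 2525) / (2099 × 539) = 285325 / 1131361 = 0.25220

0.25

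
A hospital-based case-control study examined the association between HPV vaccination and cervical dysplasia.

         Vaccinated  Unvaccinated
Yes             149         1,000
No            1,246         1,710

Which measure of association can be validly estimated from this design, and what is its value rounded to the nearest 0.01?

0.20

Reading the table with exposure as columns: a = 149 (Vaccinated, case), b = 1246 (Vaccinated, non-case), c = 1000 (Unvaccinated, case), d = 1710.
This is a hospital-based case-control study: participants were sampled on outcome status, so risks in the source population cannot be estimated directly — relative risk is not valid here. The odds ratio is the appropriate measure.
OR = (a·d)/(b·c) = (149 × 1710) / (1246 × 1000) = 254790 / 1246000 = 0.20449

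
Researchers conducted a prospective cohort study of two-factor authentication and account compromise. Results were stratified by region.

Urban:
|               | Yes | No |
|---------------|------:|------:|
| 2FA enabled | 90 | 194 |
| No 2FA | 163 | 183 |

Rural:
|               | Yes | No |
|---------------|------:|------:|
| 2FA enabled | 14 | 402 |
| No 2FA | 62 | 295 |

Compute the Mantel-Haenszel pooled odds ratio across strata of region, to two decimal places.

OR_MH = Σ(aᵢdᵢ/nᵢ) / Σ(bᵢcᵢ/nᵢ), where nᵢ is the stratum total.
Stratum 1 (Urban): n = 630; a·d/n = 90·183/630 = 26.1429; b·c/n = 194·163/630 = 50.1937
Stratum 2 (Rural): n = 773; a·d/n = 14·295/773 = 5.3428; b·c/n = 402·62/773 = 32.2432
OR_MH = (26.1429 + 5.3428) / (50.1937 + 32.2432) = 31.4857 / 82.4369 = 0.38194

0.38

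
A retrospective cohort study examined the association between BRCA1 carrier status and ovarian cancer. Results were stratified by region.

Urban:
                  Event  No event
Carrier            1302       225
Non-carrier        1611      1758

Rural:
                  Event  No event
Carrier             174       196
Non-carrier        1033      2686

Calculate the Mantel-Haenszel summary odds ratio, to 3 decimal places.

OR_MH = Σ(aᵢdᵢ/nᵢ) / Σ(bᵢcᵢ/nᵢ), where nᵢ is the stratum total.
Stratum 1 (Urban): n = 4896; a·d/n = 1302·1758/4896 = 467.5074; b·c/n = 225·1611/4896 = 74.0349
Stratum 2 (Rural): n = 4089; a·d/n = 174·2686/4089 = 114.2979; b·c/n = 196·1033/4089 = 49.5153
OR_MH = (467.5074 + 114.2979) / (74.0349 + 49.5153) = 581.8052 / 123.5502 = 4.70906

4.709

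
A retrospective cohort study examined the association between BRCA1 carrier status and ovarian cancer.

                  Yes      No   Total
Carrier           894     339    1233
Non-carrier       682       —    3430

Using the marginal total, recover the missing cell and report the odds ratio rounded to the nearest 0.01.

The missing cell is in the unexposed row: 3430 − 682 = 2748.
So a = 894, b = 339, c = 682, d = 2748.
OR = (a·d)/(b·c) = (894 × 2748) / (339 × 682) = 2456712 / 231198 = 10.62601

10.63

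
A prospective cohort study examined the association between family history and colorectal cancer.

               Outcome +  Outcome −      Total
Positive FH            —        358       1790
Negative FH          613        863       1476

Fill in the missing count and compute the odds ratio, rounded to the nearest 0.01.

The missing cell is in the exposed row: 1790 − 358 = 1432.
So a = 1432, b = 358, c = 613, d = 863.
OR = (a·d)/(b·c) = (1432 × 863) / (358 × 613) = 1235816 / 219454 = 5.63132

5.63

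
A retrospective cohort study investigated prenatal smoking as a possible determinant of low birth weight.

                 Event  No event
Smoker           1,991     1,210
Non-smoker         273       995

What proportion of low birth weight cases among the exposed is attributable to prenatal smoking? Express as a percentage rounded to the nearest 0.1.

Cells: a = 1991, b = 1210, c = 273, d = 995.
Risk in exposed = 1991/3201 = 0.62199; risk in unexposed = 273/1268 = 0.21530.
RR = 0.62199/0.21530 = 2.88896
AR% = (RR − 1)/RR × 100 = (2.88896 − 1)/2.88896 × 100 = 65.3855%

65.4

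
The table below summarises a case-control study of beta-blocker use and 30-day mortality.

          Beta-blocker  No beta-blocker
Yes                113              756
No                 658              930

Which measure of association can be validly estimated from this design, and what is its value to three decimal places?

0.211

Reading the table with exposure as columns: a = 113 (Beta-blocker, case), b = 658 (Beta-blocker, non-case), c = 756 (No beta-blocker, case), d = 930.
This is a case-control study: participants were sampled on outcome status, so risks in the source population cannot be estimated directly — relative risk is not valid here. The odds ratio is the appropriate measure.
OR = (a·d)/(b·c) = (113 × 930) / (658 × 756) = 105090 / 497448 = 0.21126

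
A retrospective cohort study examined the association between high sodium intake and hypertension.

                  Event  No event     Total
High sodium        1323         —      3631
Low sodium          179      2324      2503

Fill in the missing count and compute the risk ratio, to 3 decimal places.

5.095

The missing cell is in the exposed row: 3631 − 1323 = 2308.
So a = 1323, b = 2308, c = 179, d = 2324.
RR = [a/(a+b)] / [c/(c+d)] = (1323/3631) / (179/2503) = 0.36436/0.07151 = 5.09497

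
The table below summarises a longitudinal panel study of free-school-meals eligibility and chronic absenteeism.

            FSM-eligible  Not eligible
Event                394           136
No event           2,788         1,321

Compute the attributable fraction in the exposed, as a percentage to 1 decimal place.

Reading the table with exposure as columns: a = 394 (FSM-eligible, case), b = 2788 (FSM-eligible, non-case), c = 136 (Not eligible, case), d = 1321.
Risk in exposed = 394/3182 = 0.12382; risk in unexposed = 136/1457 = 0.09334.
RR = 0.12382/0.09334 = 1.32653
AR% = (RR − 1)/RR × 100 = (1.32653 − 1)/1.32653 × 100 = 24.6153%

24.6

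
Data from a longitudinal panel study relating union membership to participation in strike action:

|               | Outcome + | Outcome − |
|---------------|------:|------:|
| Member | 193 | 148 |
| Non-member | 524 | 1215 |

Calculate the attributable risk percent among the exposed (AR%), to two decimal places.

Cells: a = 193, b = 148, c = 524, d = 1215.
Risk in exposed = 193/341 = 0.56598; risk in unexposed = 524/1739 = 0.30132.
RR = 0.56598/0.30132 = 1.87833
AR% = (RR − 1)/RR × 100 = (1.87833 − 1)/1.87833 × 100 = 46.7611%

46.76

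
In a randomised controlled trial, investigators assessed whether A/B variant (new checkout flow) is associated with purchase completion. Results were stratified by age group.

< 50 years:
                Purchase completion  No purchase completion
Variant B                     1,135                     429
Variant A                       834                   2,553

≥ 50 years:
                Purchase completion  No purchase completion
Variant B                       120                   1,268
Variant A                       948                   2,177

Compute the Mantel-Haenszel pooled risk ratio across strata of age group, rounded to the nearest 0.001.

RR_MH = Σ(aᵢ·n₀ᵢ/nᵢ) / Σ(cᵢ·n₁ᵢ/nᵢ), with n₁ᵢ = aᵢ+bᵢ (exposed), n₀ᵢ = cᵢ+dᵢ (unexposed), nᵢ = n₁ᵢ+n₀ᵢ.
Stratum 1 (< 50 years): n₁ = 1564, n₀ = 3387, n = 4951; a·n₀/n = 1135·3387/4951 = 776.4583; c·n₁/n = 834·1564/4951 = 263.4571
Stratum 2 (≥ 50 years): n₁ = 1388, n₀ = 3125, n = 4513; a·n₀/n = 120·3125/4513 = 83.0933; c·n₁/n = 948·1388/4513 = 291.5630
RR_MH = (776.4583 + 83.0933) / (263.4571 + 291.5630) = 859.5516 / 555.0201 = 1.54869

1.549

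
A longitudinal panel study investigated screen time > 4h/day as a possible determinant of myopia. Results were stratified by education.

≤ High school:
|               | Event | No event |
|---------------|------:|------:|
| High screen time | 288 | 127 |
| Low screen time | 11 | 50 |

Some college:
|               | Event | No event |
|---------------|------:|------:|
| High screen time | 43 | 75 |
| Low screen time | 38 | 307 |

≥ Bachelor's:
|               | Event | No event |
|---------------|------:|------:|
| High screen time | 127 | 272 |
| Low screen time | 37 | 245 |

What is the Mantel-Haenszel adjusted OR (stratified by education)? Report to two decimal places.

4.38

OR_MH = Σ(aᵢdᵢ/nᵢ) / Σ(bᵢcᵢ/nᵢ), where nᵢ is the stratum total.
Stratum 1 (≤ High school): n = 476; a·d/n = 288·50/476 = 30.2521; b·c/n = 127·11/476 = 2.9349
Stratum 2 (Some college): n = 463; a·d/n = 43·307/463 = 28.5119; b·c/n = 75·38/463 = 6.1555
Stratum 3 (≥ Bachelor's): n = 681; a·d/n = 127·245/681 = 45.6902; b·c/n = 272·37/681 = 14.7783
OR_MH = (30.2521 + 28.5119 + 45.6902) / (2.9349 + 6.1555 + 14.7783) = 104.4541 / 23.8686 = 4.37621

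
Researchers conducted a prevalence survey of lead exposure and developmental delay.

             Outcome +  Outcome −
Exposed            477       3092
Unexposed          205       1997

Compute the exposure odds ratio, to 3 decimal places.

1.503

Cells: a = 477, b = 3092, c = 205, d = 1997.
OR = (a·d)/(b·c) = (477 × 1997) / (3092 × 205) = 952569 / 633860 = 1.50281
The odds of developmental delay are about 1.50 times as high in the exposed group.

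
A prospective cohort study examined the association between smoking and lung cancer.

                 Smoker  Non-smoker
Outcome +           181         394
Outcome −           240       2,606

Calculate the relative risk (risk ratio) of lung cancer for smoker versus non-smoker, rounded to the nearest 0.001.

3.274

Reading the table with exposure as columns: a = 181 (Smoker, case), b = 240 (Smoker, non-case), c = 394 (Non-smoker, case), d = 2606.
Risk in exposed = 181/421 = 0.42993; risk in unexposed = 394/3000 = 0.13133.
RR = 0.42993 / 0.13133 = 3.27357
The risk among the exposed is 3.27 times that among the unexposed.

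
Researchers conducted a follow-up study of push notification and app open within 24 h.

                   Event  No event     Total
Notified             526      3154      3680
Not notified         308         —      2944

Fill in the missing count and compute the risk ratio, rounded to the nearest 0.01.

The missing cell is in the unexposed row: 2944 − 308 = 2636.
So a = 526, b = 3154, c = 308, d = 2636.
RR = [a/(a+b)] / [c/(c+d)] = (526/3680) / (308/2944) = 0.14293/0.10462 = 1.36623

1.37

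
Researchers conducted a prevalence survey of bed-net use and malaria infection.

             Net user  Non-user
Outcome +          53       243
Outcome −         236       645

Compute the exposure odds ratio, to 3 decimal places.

0.596

Reading the table with exposure as columns: a = 53 (Net user, case), b = 236 (Net user, non-case), c = 243 (Non-user, case), d = 645.
OR = (a·d)/(b·c) = (53 × 645) / (236 × 243) = 34185 / 57348 = 0.59610
Exposure is associated with lower odds of malaria infection (OR = 0.60 < 1).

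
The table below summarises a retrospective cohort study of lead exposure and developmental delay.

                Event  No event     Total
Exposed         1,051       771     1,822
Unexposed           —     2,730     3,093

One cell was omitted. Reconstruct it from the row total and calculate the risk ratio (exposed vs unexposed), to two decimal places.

The missing cell is in the unexposed row: 3093 − 2730 = 363.
So a = 1051, b = 771, c = 363, d = 2730.
RR = [a/(a+b)] / [c/(c+d)] = (1051/1822) / (363/3093) = 0.57684/0.11736 = 4.91505

4.92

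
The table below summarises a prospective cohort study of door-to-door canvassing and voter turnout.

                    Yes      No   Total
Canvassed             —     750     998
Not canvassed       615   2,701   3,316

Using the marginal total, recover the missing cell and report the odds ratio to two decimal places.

1.45

The missing cell is in the exposed row: 998 − 750 = 248.
So a = 248, b = 750, c = 615, d = 2701.
OR = (a·d)/(b·c) = (248 × 2701) / (750 × 615) = 669848 / 461250 = 1.45224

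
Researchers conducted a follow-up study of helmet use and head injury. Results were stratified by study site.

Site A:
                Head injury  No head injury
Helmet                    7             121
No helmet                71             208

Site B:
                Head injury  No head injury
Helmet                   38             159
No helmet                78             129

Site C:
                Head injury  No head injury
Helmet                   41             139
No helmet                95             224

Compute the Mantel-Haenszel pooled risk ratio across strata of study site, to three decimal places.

0.533

RR_MH = Σ(aᵢ·n₀ᵢ/nᵢ) / Σ(cᵢ·n₁ᵢ/nᵢ), with n₁ᵢ = aᵢ+bᵢ (exposed), n₀ᵢ = cᵢ+dᵢ (unexposed), nᵢ = n₁ᵢ+n₀ᵢ.
Stratum 1 (Site A): n₁ = 128, n₀ = 279, n = 407; a·n₀/n = 7·279/407 = 4.7985; c·n₁/n = 71·128/407 = 22.3292
Stratum 2 (Site B): n₁ = 197, n₀ = 207, n = 404; a·n₀/n = 38·207/404 = 19.4703; c·n₁/n = 78·197/404 = 38.0347
Stratum 3 (Site C): n₁ = 180, n₀ = 319, n = 499; a·n₀/n = 41·319/499 = 26.2104; c·n₁/n = 95·180/499 = 34.2685
RR_MH = (4.7985 + 19.4703 + 26.2104) / (22.3292 + 38.0347 + 34.2685) = 50.4792 / 94.6324 = 0.53342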